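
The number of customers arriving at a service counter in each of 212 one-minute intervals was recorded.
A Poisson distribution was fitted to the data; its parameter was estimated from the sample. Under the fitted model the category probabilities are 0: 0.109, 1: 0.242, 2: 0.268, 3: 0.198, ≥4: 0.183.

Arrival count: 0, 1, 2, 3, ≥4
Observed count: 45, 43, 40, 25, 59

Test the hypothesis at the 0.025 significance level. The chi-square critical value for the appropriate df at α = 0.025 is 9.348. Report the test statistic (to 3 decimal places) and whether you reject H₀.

Expected counts E_i = n·p_i: 212×0.109 = 23.108, 212×0.242 = 51.304, 212×0.268 = 56.816, 212×0.198 = 41.976, 212×0.183 = 38.796.
cat         O        E   (O−E)²/E
0          45   23.108    20.7400
1          43   51.304     1.3441
2          40   56.816     4.9771
3          25   41.976     6.8655
≥4         59   38.796    10.5217
Sum = 44.448
df = 3. Since 44.448 > 9.348, we reject H₀.

44.448; reject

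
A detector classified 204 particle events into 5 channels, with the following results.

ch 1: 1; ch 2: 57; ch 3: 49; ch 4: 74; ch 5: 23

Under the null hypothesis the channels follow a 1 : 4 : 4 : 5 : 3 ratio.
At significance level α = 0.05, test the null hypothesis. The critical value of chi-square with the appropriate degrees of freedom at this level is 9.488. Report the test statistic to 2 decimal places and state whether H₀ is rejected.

19.75; reject

Ratio total = 17. Expected counts: 204×1/17 = 12, 204×4/17 = 48, 204×4/17 = 48, 204×5/17 = 60, 204×3/17 = 36.
ch 1: (1 − 12)²/12 = 121/12 = 10.083
ch 2: (57 − 48)²/48 = 81/48 = 1.688
ch 3: (49 − 48)²/48 = 1/48 = 0.021
ch 4: (74 − 60)²/60 = 196/60 = 3.267
ch 5: (23 − 36)²/36 = 169/36 = 4.694
Sum = 19.75
df = 4. Since 19.75 > 9.488, we reject H₀.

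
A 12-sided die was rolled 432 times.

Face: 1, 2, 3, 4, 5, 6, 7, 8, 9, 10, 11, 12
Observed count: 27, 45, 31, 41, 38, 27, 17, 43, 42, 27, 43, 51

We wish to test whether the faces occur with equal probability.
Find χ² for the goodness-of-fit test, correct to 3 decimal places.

30.500

Under H₀ each category has probability 1/12, so each expected count is 432/12 = 36.
χ² = (27−36)²/36 + (45−36)²/36 + (31−36)²/36 + (41−36)²/36 + (38−36)²/36 + (27−36)²/36 + (17−36)²/36 + (43−36)²/36 + (42−36)²/36 + (27−36)²/36 + (43−36)²/36 + (51−36)²/36
   = 2.2500 + 2.2500 + 0.6944 + 0.6944 + 0.1111 + 2.2500 + 10.0278 + 1.3611 + 1.0000 + 2.2500 + 1.3611 + 6.2500
Sum = 30.500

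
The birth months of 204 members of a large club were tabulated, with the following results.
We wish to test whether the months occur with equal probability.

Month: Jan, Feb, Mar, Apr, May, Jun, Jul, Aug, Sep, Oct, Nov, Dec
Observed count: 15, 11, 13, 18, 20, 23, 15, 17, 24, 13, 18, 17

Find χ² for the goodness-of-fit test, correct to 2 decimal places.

10.12

Under H₀ each category has probability 1/12, so each expected count is 204/12 = 17.
Jan: (15 − 17)²/17 = 4/17 = 0.235
Feb: (11 − 17)²/17 = 36/17 = 2.118
Mar: (13 − 17)²/17 = 16/17 = 0.941
Apr: (18 − 17)²/17 = 1/17 = 0.059
May: (20 − 17)²/17 = 9/17 = 0.529
Jun: (23 − 17)²/17 = 36/17 = 2.118
Jul: (15 − 17)²/17 = 4/17 = 0.235
Aug: (17 − 17)²/17 = 0/17 = 0.000
Sep: (24 − 17)²/17 = 49/17 = 2.882
Oct: (13 − 17)²/17 = 16/17 = 0.941
Nov: (18 − 17)²/17 = 1/17 = 0.059
Dec: (17 − 17)²/17 = 0/17 = 0.000
Sum = 10.12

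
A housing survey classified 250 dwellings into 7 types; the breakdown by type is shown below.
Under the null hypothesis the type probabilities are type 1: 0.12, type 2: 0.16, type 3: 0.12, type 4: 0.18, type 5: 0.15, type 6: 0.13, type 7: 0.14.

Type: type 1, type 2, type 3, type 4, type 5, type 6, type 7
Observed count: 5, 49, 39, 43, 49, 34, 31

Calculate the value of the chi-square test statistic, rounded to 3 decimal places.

29.700

Expected counts E_i = n·p_i: 250×0.12 = 30, 250×0.16 = 40, 250×0.12 = 30, 250×0.18 = 45, 250×0.15 = 37.5, 250×0.13 = 32.5, 250×0.14 = 35.
cat         O        E   (O−E)²/E
type 1      5       30    20.8333
type 2     49       40     2.0250
type 3     39       30     2.7000
type 4     43       45     0.0889
type 5     49     37.5     3.5267
type 6     34     32.5     0.0692
type 7     31       35     0.4571
Sum = 29.700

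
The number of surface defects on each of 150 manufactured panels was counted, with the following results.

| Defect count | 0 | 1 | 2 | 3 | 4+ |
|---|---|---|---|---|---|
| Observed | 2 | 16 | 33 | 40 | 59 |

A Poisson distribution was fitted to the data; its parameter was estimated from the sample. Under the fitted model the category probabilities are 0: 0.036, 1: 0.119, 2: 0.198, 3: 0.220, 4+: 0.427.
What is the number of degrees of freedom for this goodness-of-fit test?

There are k = 5 categories and 1 parameter estimated from the data, so df = 5 − 1 − 1 = 3.

3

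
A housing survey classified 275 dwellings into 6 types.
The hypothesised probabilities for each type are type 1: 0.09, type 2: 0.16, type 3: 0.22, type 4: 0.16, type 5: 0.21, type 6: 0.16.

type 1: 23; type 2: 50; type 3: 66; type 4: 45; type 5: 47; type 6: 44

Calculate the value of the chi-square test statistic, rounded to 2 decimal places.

Expected counts E_i = n·p_i: 275×0.09 = 24.75, 275×0.16 = 44, 275×0.22 = 60.5, 275×0.16 = 44, 275×0.21 = 57.75, 275×0.16 = 44.
cat         O        E   (O−E)²/E
type 1     23    24.75      0.124
type 2     50       44      0.818
type 3     66     60.5      0.500
type 4     45       44      0.023
type 5     47    57.75      2.001
type 6     44       44      0.000
Sum = 3.47

3.47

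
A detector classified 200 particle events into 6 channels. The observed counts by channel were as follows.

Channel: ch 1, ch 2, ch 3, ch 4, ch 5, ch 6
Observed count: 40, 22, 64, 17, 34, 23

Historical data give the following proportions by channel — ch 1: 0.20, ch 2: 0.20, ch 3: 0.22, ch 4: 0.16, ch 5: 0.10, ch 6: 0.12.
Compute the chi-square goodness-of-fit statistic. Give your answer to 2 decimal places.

34.06

Expected counts E_i = n·p_i: 200×0.20 = 40, 200×0.20 = 40, 200×0.22 = 44, 200×0.16 = 32, 200×0.10 = 20, 200×0.12 = 24.
χ² = (40−40)²/40 + (22−40)²/40 + (64−44)²/44 + (17−32)²/32 + (34−20)²/20 + (23−24)²/24
   = 0.000 + 8.100 + 9.091 + 7.031 + 9.800 + 0.042
Sum = 34.06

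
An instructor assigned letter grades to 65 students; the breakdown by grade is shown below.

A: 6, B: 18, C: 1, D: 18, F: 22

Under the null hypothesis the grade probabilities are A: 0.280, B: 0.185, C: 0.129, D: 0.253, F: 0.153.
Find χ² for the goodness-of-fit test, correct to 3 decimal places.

32.411

Expected counts E_i = n·p_i: 65×0.280 = 18.2, 65×0.185 = 12.025, 65×0.129 = 8.385, 65×0.253 = 16.445, 65×0.153 = 9.945.
cat         O        E   (O−E)²/E
A           6     18.2     8.1780
B          18   12.025     2.9689
C           1    8.385     6.5043
D          18   16.445     0.1470
F          22    9.945    14.6127
Sum = 32.411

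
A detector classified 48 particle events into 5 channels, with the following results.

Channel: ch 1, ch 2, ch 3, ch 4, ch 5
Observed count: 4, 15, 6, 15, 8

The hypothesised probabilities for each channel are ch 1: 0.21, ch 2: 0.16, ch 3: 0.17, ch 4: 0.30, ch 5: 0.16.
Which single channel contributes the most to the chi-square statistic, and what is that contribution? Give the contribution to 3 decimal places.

ch 2, 6.977

Expected counts E_i = n·p_i: 48×0.21 = 10.08, 48×0.16 = 7.68, 48×0.17 = 8.16, 48×0.30 = 14.4, 48×0.16 = 7.68.
ch 1: (4 − 10.08)²/10.08 = 36.9664/10.08 = 3.6673
ch 2: (15 − 7.68)²/7.68 = 53.5824/7.68 = 6.9769
ch 3: (6 − 8.16)²/8.16 = 4.6656/8.16 = 0.5718
ch 4: (15 − 14.4)²/14.4 = 0.36/14.4 = 0.0250
ch 5: (8 − 7.68)²/7.68 = 0.1024/7.68 = 0.0133
The largest term is for ch 2: 6.977.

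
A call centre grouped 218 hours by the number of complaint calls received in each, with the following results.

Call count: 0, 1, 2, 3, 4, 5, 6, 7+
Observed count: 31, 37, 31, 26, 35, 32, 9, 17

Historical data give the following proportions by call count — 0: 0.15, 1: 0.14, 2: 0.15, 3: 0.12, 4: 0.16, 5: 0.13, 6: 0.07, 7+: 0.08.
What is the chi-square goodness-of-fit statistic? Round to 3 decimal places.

Expected counts E_i = n·p_i: 218×0.15 = 32.7, 218×0.14 = 30.52, 218×0.15 = 32.7, 218×0.12 = 26.16, 218×0.16 = 34.88, 218×0.13 = 28.34, 218×0.07 = 15.26, 218×0.08 = 17.44.
χ² = (31−32.7)²/32.7 + (37−30.52)²/30.52 + (31−32.7)²/32.7 + (26−26.16)²/26.16 + (35−34.88)²/34.88 + (32−28.34)²/28.34 + (9−15.26)²/15.26 + (17−17.44)²/17.44
   = 0.0884 + 1.3758 + 0.0884 + 0.0010 + 0.0004 + 0.4727 + 2.5680 + 0.0111
Sum = 4.606

4.606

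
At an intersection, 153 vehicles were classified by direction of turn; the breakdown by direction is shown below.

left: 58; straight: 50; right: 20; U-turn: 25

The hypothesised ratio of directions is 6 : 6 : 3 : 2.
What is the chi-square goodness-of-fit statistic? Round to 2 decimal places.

5.13

Ratio total = 17. Expected counts: 153×6/17 = 54, 153×6/17 = 54, 153×3/17 = 27, 153×2/17 = 18.
χ² = (58−54)²/54 + (50−54)²/54 + (20−27)²/27 + (25−18)²/18
   = 0.296 + 0.296 + 1.815 + 2.722
Sum = 5.13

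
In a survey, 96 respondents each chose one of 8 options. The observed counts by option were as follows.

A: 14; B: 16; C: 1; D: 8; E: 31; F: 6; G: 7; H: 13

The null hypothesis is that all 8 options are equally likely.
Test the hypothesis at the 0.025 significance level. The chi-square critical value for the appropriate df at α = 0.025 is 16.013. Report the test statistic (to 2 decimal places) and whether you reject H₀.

Under H₀ each category has probability 1/8, so each expected count is 96/8 = 12.
χ² = (14−12)²/12 + (16−12)²/12 + (1−12)²/12 + (8−12)²/12 + (31−12)²/12 + (6−12)²/12 + (7−12)²/12 + (13−12)²/12
   = 0.333 + 1.333 + 10.083 + 1.333 + 30.083 + 3.000 + 2.083 + 0.083
Sum = 48.33
df = 7. Since 48.33 > 16.013, we reject H₀.

48.33; reject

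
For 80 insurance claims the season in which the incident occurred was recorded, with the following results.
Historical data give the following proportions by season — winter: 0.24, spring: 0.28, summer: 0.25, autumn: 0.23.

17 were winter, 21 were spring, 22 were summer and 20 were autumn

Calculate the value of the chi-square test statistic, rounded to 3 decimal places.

Expected counts E_i = n·p_i: 80×0.24 = 19.2, 80×0.28 = 22.4, 80×0.25 = 20, 80×0.23 = 18.4.
winter: (17 − 19.2)²/19.2 = 4.84/19.2 = 0.2521
spring: (21 − 22.4)²/22.4 = 1.96/22.4 = 0.0875
summer: (22 − 20)²/20 = 4/20 = 0.2000
autumn: (20 − 18.4)²/18.4 = 2.56/18.4 = 0.1391
Sum = 0.679

0.679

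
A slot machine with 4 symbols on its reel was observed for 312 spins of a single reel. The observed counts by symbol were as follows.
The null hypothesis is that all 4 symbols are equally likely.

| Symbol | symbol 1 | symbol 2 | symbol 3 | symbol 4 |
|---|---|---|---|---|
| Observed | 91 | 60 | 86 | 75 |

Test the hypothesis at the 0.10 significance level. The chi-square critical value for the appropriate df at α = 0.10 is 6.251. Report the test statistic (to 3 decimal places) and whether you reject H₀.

7.256; reject

Expected count for each of the 4 categories: 312/4 = 78.
χ² = (91−78)²/78 + (60−78)²/78 + (86−78)²/78 + (75−78)²/78
   = 2.1667 + 4.1538 + 0.8205 + 0.1154
Sum = 7.256
df = 3. Since 7.256 > 6.251, we reject H₀.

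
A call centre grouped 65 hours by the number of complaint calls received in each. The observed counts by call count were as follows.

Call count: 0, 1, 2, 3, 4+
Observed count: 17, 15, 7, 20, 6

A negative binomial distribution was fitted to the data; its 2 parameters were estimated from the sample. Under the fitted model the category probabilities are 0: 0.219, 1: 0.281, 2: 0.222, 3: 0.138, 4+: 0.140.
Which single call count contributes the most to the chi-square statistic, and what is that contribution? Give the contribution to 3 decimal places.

3, 13.563

Expected counts E_i = n·p_i: 65×0.219 = 14.235, 65×0.281 = 18.265, 65×0.222 = 14.43, 65×0.138 = 8.97, 65×0.140 = 9.1.
cat         O        E   (O−E)²/E
0          17   14.235     0.5371
1          15   18.265     0.5836
2           7    14.43     3.8257
3          20     8.97    13.5631
4+          6      9.1     1.0560
The largest term is for 3: 13.563.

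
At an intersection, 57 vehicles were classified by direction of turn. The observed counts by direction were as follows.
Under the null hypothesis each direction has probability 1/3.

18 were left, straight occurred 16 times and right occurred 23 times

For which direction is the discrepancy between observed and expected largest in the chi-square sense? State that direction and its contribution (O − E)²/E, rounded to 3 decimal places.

right, 0.842

Under H₀ each category has probability 1/3, so each expected count is 57/3 = 19.
cat           O        E   (O−E)²/E
left         18       19     0.0526
straight     16       19     0.4737
right        23       19     0.8421
The largest term is for right: 0.842.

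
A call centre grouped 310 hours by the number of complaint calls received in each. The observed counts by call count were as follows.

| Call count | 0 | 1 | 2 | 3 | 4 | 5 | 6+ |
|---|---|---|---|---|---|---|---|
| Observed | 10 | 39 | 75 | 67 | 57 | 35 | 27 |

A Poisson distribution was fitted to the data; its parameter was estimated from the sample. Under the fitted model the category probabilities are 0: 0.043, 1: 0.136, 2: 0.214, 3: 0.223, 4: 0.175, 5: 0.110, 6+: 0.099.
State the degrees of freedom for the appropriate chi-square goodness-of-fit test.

5

There are k = 7 categories and 1 parameter estimated from the data, so df = 7 − 1 − 1 = 5.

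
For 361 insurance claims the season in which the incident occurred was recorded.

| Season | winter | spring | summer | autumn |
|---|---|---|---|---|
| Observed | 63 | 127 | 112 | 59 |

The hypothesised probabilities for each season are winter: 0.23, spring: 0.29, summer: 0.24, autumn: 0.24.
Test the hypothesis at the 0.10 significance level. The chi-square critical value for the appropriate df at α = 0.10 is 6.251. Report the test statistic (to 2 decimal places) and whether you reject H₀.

Expected counts E_i = n·p_i: 361×0.23 = 83.03, 361×0.29 = 104.69, 361×0.24 = 86.64, 361×0.24 = 86.64.
winter: (63 − 83.03)²/83.03 = 401.2009/83.03 = 4.832
spring: (127 − 104.69)²/104.69 = 497.7361/104.69 = 4.754
summer: (112 − 86.64)²/86.64 = 643.1296/86.64 = 7.423
autumn: (59 − 86.64)²/86.64 = 763.9696/86.64 = 8.818
Sum = 25.83
df = 3. Since 25.83 > 6.251, we reject H₀.

25.83; reject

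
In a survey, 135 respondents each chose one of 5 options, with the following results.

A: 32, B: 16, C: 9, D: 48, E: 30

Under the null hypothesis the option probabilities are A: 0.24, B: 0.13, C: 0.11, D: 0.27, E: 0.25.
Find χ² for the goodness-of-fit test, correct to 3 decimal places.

6.523

Expected counts E_i = n·p_i: 135×0.24 = 32.4, 135×0.13 = 17.55, 135×0.11 = 14.85, 135×0.27 = 36.45, 135×0.25 = 33.75.
cat         O        E   (O−E)²/E
A          32     32.4     0.0049
B          16    17.55     0.1369
C           9    14.85     2.3045
D          48    36.45     3.6599
E          30    33.75     0.4167
Sum = 6.523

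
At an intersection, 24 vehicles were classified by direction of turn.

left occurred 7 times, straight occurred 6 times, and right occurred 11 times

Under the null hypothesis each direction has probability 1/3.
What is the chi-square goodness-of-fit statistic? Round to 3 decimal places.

1.750

Expected count for each of the 3 categories: 24/3 = 8.
χ² = (7−8)²/8 + (6−8)²/8 + (11−8)²/8
   = 0.1250 + 0.5000 + 1.1250
Sum = 1.750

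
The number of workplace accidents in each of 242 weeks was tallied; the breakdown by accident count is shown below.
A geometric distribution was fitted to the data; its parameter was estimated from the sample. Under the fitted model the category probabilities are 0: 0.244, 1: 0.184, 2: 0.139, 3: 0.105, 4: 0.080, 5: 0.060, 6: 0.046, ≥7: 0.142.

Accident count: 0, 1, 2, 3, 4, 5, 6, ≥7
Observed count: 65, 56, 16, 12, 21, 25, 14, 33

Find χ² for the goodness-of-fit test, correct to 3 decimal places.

28.377

Expected counts E_i = n·p_i: 242×0.244 = 59.048, 242×0.184 = 44.528, 242×0.139 = 33.638, 242×0.105 = 25.41, 242×0.080 = 19.36, 242×0.060 = 14.52, 242×0.046 = 11.132, 242×0.142 = 34.364.
0: (65 − 59.048)²/59.048 = 35.426304/59.048 = 0.6000
1: (56 − 44.528)²/44.528 = 131.606784/44.528 = 2.9556
2: (16 − 33.638)²/33.638 = 311.099044/33.638 = 9.2484
3: (12 − 25.41)²/25.41 = 179.8281/25.41 = 7.0771
4: (21 − 19.36)²/19.36 = 2.6896/19.36 = 0.1389
5: (25 − 14.52)²/14.52 = 109.8304/14.52 = 7.5641
6: (14 − 11.132)²/11.132 = 8.225424/11.132 = 0.7389
≥7: (33 − 34.364)²/34.364 = 1.860496/34.364 = 0.0541
Sum = 28.377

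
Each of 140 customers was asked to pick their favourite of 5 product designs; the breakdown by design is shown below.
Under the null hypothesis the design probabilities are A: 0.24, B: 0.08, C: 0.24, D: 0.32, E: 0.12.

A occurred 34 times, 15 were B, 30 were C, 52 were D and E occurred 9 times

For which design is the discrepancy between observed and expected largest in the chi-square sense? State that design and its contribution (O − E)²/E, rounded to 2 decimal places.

Expected counts E_i = n·p_i: 140×0.24 = 33.6, 140×0.08 = 11.2, 140×0.24 = 33.6, 140×0.32 = 44.8, 140×0.12 = 16.8.
χ² = (34−33.6)²/33.6 + (15−11.2)²/11.2 + (30−33.6)²/33.6 + (52−44.8)²/44.8 + (9−16.8)²/16.8
   = 0.005 + 1.289 + 0.386 + 1.157 + 3.621
The largest term is for E: 3.62.

E, 3.62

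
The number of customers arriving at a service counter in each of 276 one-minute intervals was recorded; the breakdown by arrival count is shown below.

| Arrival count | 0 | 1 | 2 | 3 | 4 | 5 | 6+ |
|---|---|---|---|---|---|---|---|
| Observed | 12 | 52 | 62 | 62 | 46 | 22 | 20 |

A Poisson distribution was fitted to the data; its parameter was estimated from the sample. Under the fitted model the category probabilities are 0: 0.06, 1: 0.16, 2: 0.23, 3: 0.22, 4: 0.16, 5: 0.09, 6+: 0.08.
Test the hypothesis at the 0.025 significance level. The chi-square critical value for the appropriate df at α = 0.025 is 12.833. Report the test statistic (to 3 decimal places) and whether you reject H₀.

3.306; do not reject

Expected counts E_i = n·p_i: 276×0.06 = 16.56, 276×0.16 = 44.16, 276×0.23 = 63.48, 276×0.22 = 60.72, 276×0.16 = 44.16, 276×0.09 = 24.84, 276×0.08 = 22.08.
χ² = (12−16.56)²/16.56 + (52−44.16)²/44.16 + (62−63.48)²/63.48 + (62−60.72)²/60.72 + (46−44.16)²/44.16 + (22−24.84)²/24.84 + (20−22.08)²/22.08
   = 1.2557 + 1.3919 + 0.0345 + 0.0270 + 0.0767 + 0.3247 + 0.1959
Sum = 3.306
df = 5. Since 3.306 < 12.833, we do not reject H₀.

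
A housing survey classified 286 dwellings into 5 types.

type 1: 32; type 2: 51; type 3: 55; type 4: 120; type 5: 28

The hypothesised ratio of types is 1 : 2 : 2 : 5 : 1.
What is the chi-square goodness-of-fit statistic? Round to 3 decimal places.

2.500

Ratio total = 11. Expected counts: 286×1/11 = 26, 286×2/11 = 52, 286×2/11 = 52, 286×5/11 = 130, 286×1/11 = 26.
cat         O        E   (O−E)²/E
type 1     32       26     1.3846
type 2     51       52     0.0192
type 3     55       52     0.1731
type 4    120      130     0.7692
type 5     28       26     0.1538
Sum = 2.500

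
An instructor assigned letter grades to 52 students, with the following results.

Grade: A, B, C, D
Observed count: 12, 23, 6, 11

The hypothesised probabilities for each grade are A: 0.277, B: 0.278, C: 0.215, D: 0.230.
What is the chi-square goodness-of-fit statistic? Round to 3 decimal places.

Expected counts E_i = n·p_i: 52×0.277 = 14.404, 52×0.278 = 14.456, 52×0.215 = 11.18, 52×0.230 = 11.96.
A: (12 − 14.404)²/14.404 = 5.779216/14.404 = 0.4012
B: (23 − 14.456)²/14.456 = 72.999936/14.456 = 5.0498
C: (6 − 11.18)²/11.18 = 26.8324/11.18 = 2.4000
D: (11 − 11.96)²/11.96 = 0.9216/11.96 = 0.0771
Sum = 7.928

7.928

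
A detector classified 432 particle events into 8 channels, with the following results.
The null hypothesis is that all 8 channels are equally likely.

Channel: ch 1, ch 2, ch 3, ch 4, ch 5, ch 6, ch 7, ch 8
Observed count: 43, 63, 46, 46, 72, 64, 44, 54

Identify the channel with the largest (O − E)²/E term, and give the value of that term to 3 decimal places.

ch 5, 6.000

Under H₀ each category has probability 1/8, so each expected count is 432/8 = 54.
ch 1: (43 − 54)²/54 = 121/54 = 2.2407
ch 2: (63 − 54)²/54 = 81/54 = 1.5000
ch 3: (46 − 54)²/54 = 64/54 = 1.1852
ch 4: (46 − 54)²/54 = 64/54 = 1.1852
ch 5: (72 − 54)²/54 = 324/54 = 6.0000
ch 6: (64 − 54)²/54 = 100/54 = 1.8519
ch 7: (44 − 54)²/54 = 100/54 = 1.8519
ch 8: (54 − 54)²/54 = 0/54 = 0.0000
The largest term is for ch 5: 6.000.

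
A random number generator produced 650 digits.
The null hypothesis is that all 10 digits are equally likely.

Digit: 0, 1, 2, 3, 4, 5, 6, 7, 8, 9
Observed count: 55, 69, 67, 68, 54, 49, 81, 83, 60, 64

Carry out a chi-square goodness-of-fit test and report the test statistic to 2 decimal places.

17.11

Expected count for each of the 10 categories: 650/10 = 65.
cat         O        E   (O−E)²/E
0          55       65      1.538
1          69       65      0.246
2          67       65      0.062
3          68       65      0.138
4          54       65      1.862
5          49       65      3.938
6          81       65      3.938
7          83       65      4.985
8          60       65      0.385
9          64       65      0.015
Sum = 17.11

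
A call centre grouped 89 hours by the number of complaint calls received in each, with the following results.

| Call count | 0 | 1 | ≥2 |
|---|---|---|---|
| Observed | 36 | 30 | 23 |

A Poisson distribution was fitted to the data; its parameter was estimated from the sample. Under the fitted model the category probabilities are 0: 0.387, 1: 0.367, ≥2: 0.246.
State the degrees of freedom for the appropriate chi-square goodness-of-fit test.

1

There are k = 3 categories and 1 parameter estimated from the data, so df = 3 − 1 − 1 = 1.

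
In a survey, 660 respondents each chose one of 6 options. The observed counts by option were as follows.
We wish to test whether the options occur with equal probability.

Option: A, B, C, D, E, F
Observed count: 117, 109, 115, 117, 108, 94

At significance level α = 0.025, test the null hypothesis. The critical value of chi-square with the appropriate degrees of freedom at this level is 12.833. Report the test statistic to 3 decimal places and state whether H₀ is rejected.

Under H₀ each category has probability 1/6, so each expected count is 660/6 = 110.
A: (117 − 110)²/110 = 49/110 = 0.4455
B: (109 − 110)²/110 = 1/110 = 0.0091
C: (115 − 110)²/110 = 25/110 = 0.2273
D: (117 − 110)²/110 = 49/110 = 0.4455
E: (108 − 110)²/110 = 4/110 = 0.0364
F: (94 − 110)²/110 = 256/110 = 2.3273
Sum = 3.491
df = 5. Since 3.491 < 12.833, we do not reject H₀.

3.491; do not reject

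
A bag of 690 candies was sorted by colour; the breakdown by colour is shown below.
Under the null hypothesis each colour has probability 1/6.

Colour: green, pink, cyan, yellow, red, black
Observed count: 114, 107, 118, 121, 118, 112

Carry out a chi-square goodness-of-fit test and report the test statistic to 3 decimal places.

Under H₀ each category has probability 1/6, so each expected count is 690/6 = 115.
green: (114 − 115)²/115 = 1/115 = 0.0087
pink: (107 − 115)²/115 = 64/115 = 0.5565
cyan: (118 − 115)²/115 = 9/115 = 0.0783
yellow: (121 − 115)²/115 = 36/115 = 0.3130
red: (118 − 115)²/115 = 9/115 = 0.0783
black: (112 − 115)²/115 = 9/115 = 0.0783
Sum = 1.113

1.113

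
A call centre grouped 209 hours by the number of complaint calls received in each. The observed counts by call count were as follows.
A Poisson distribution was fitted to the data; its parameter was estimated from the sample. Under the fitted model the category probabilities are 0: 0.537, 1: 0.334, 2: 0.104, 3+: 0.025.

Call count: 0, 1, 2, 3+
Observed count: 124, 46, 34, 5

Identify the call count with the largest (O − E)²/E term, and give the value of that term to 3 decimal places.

1, 8.119

Expected counts E_i = n·p_i: 209×0.537 = 112.233, 209×0.334 = 69.806, 209×0.104 = 21.736, 209×0.025 = 5.225.
χ² = (124−112.233)²/112.233 + (46−69.806)²/69.806 + (34−21.736)²/21.736 + (5−5.225)²/5.225
   = 1.2337 + 8.1186 + 6.9197 + 0.0097
The largest term is for 1: 8.119.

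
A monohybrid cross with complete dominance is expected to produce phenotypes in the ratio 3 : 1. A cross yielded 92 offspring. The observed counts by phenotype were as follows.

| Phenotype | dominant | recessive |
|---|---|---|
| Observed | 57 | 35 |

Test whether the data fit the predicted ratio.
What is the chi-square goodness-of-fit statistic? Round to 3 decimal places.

8.348

Ratio total = 4. Expected counts: 92×3/4 = 69, 92×1/4 = 23.
χ² = (57−69)²/69 + (35−23)²/23
   = 2.0870 + 6.2609
Sum = 8.348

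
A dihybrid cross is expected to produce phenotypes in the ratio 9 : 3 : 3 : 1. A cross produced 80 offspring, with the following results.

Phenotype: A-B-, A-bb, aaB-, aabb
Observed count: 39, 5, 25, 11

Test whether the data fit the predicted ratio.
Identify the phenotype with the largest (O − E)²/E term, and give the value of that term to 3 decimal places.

Ratio total = 16. Expected counts: 80×9/16 = 45, 80×3/16 = 15, 80×3/16 = 15, 80×1/16 = 5.
cat         O        E   (O−E)²/E
A-B-       39       45     0.8000
A-bb        5       15     6.6667
aaB-       25       15     6.6667
aabb       11        5     7.2000
The largest term is for aabb: 7.200.

aabb, 7.200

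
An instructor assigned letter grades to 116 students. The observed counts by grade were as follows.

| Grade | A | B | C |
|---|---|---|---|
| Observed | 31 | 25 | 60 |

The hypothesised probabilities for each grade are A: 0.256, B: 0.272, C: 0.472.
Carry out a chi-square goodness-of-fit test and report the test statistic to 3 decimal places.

Expected counts E_i = n·p_i: 116×0.256 = 29.696, 116×0.272 = 31.552, 116×0.472 = 54.752.
A: (31 − 29.696)²/29.696 = 1.700416/29.696 = 0.0573
B: (25 − 31.552)²/31.552 = 42.928704/31.552 = 1.3606
C: (60 − 54.752)²/54.752 = 27.541504/54.752 = 0.5030
Sum = 1.921

1.921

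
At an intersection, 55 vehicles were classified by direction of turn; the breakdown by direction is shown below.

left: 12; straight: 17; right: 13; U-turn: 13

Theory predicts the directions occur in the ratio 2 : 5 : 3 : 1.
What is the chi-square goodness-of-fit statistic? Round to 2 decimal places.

Ratio total = 11. Expected counts: 55×2/11 = 10, 55×5/11 = 25, 55×3/11 = 15, 55×1/11 = 5.
cat           O        E   (O−E)²/E
left         12       10      0.400
straight     17       25      2.560
right        13       15      0.267
U-turn       13        5     12.800
Sum = 16.03

16.03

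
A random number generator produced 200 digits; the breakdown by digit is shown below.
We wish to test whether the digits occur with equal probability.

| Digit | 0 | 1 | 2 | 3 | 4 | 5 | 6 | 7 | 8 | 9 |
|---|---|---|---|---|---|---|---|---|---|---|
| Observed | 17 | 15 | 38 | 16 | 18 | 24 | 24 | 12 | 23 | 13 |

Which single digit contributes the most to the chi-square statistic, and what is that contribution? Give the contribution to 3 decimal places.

Expected count for each of the 10 categories: 200/10 = 20.
0: (17 − 20)²/20 = 9/20 = 0.4500
1: (15 − 20)²/20 = 25/20 = 1.2500
2: (38 − 20)²/20 = 324/20 = 16.2000
3: (16 − 20)²/20 = 16/20 = 0.8000
4: (18 − 20)²/20 = 4/20 = 0.2000
5: (24 − 20)²/20 = 16/20 = 0.8000
6: (24 − 20)²/20 = 16/20 = 0.8000
7: (12 − 20)²/20 = 64/20 = 3.2000
8: (23 − 20)²/20 = 9/20 = 0.4500
9: (13 − 20)²/20 = 49/20 = 2.4500
The largest term is for 2: 16.200.

2, 16.200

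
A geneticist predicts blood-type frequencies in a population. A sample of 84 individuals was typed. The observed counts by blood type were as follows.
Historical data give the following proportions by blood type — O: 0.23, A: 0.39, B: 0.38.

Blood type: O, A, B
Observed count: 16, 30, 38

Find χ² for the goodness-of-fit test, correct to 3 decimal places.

1.961

Expected counts E_i = n·p_i: 84×0.23 = 19.32, 84×0.39 = 32.76, 84×0.38 = 31.92.
χ² = (16−19.32)²/19.32 + (30−32.76)²/32.76 + (38−31.92)²/31.92
   = 0.5705 + 0.2325 + 1.1581
Sum = 1.961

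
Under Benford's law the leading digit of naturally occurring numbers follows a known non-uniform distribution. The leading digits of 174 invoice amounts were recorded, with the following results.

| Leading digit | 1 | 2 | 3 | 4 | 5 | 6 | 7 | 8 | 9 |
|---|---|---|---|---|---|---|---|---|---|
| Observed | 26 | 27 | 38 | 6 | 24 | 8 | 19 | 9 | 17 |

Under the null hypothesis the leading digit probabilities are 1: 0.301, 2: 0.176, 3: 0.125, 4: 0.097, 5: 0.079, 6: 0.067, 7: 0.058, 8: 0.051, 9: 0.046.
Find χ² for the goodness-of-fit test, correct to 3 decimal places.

59.634

Expected counts E_i = n·p_i: 174×0.301 = 52.374, 174×0.176 = 30.624, 174×0.125 = 21.75, 174×0.097 = 16.878, 174×0.079 = 13.746, 174×0.067 = 11.658, 174×0.058 = 10.092, 174×0.051 = 8.874, 174×0.046 = 8.004.
cat         O        E   (O−E)²/E
1          26   52.374    13.2812
2          27   30.624     0.4289
3          38    21.75    12.1408
4           6   16.878     7.0110
5          24   13.746     7.6491
6           8   11.658     1.1478
7          19   10.092     7.8629
8           9    8.874     0.0018
9          17    8.004    10.1109
Sum = 59.634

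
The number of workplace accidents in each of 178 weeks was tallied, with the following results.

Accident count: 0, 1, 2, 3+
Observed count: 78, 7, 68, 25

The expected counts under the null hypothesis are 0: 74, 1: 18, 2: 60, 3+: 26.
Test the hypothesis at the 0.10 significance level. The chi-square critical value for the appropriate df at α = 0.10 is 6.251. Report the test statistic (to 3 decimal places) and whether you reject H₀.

8.044; reject

χ² = (78−74)²/74 + (7−18)²/18 + (68−60)²/60 + (25−26)²/26
   = 0.2162 + 6.7222 + 1.0667 + 0.0385
Sum = 8.044
df = 3. Since 8.044 > 6.251, we reject H₀.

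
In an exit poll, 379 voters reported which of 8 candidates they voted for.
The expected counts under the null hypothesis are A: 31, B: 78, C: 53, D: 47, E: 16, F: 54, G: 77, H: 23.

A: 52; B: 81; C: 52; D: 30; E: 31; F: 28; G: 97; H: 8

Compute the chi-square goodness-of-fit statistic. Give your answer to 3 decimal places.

A: (52 − 31)²/31 = 441/31 = 14.2258
B: (81 − 78)²/78 = 9/78 = 0.1154
C: (52 − 53)²/53 = 1/53 = 0.0189
D: (30 − 47)²/47 = 289/47 = 6.1489
E: (31 − 16)²/16 = 225/16 = 14.0625
F: (28 − 54)²/54 = 676/54 = 12.5185
G: (97 − 77)²/77 = 400/77 = 5.1948
H: (8 − 23)²/23 = 225/23 = 9.7826
Sum = 62.067

62.067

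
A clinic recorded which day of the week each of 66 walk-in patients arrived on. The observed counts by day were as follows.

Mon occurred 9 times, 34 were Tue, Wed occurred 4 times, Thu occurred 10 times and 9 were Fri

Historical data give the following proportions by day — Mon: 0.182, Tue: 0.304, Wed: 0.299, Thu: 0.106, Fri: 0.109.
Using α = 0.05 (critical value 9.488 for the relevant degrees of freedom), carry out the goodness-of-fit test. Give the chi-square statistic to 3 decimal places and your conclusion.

Expected counts E_i = n·p_i: 66×0.182 = 12.012, 66×0.304 = 20.064, 66×0.299 = 19.734, 66×0.106 = 6.996, 66×0.109 = 7.194.
χ² = (9−12.012)²/12.012 + (34−20.064)²/20.064 + (4−19.734)²/19.734 + (10−6.996)²/6.996 + (9−7.194)²/7.194
   = 0.7553 + 9.6796 + 12.5448 + 1.2899 + 0.4534
Sum = 24.723
df = 4. Since 24.723 > 9.488, we reject H₀.

24.723; reject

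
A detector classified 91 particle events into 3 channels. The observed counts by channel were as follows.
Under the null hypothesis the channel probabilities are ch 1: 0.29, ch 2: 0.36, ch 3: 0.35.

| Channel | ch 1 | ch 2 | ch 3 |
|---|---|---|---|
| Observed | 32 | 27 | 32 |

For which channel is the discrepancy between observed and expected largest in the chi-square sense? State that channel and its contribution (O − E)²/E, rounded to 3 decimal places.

ch 1, 1.193

Expected counts E_i = n·p_i: 91×0.29 = 26.39, 91×0.36 = 32.76, 91×0.35 = 31.85.
ch 1: (32 − 26.39)²/26.39 = 31.4721/26.39 = 1.1926
ch 2: (27 − 32.76)²/32.76 = 33.1776/32.76 = 1.0127
ch 3: (32 − 31.85)²/31.85 = 0.0225/31.85 = 0.0007
The largest term is for ch 1: 1.193.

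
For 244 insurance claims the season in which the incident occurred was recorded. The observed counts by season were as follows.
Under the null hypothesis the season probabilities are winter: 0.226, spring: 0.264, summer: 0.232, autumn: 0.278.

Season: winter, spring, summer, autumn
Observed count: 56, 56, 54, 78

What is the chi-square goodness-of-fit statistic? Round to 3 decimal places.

Expected counts E_i = n·p_i: 244×0.226 = 55.144, 244×0.264 = 64.416, 244×0.232 = 56.608, 244×0.278 = 67.832.
winter: (56 − 55.144)²/55.144 = 0.732736/55.144 = 0.0133
spring: (56 − 64.416)²/64.416 = 70.829056/64.416 = 1.0996
summer: (54 − 56.608)²/56.608 = 6.801664/56.608 = 0.1202
autumn: (78 − 67.832)²/67.832 = 103.388224/67.832 = 1.5242
Sum = 2.757

2.757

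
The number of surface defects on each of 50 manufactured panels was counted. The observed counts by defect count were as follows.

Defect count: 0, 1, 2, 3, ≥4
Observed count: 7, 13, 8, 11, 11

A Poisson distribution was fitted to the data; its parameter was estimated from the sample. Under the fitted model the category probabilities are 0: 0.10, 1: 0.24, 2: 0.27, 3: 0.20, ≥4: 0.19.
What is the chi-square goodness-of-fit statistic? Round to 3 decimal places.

3.461

Expected counts E_i = n·p_i: 50×0.10 = 5, 50×0.24 = 12, 50×0.27 = 13.5, 50×0.20 = 10, 50×0.19 = 9.5.
cat         O        E   (O−E)²/E
0           7        5     0.8000
1          13       12     0.0833
2           8     13.5     2.2407
3          11       10     0.1000
≥4         11      9.5     0.2368
Sum = 3.461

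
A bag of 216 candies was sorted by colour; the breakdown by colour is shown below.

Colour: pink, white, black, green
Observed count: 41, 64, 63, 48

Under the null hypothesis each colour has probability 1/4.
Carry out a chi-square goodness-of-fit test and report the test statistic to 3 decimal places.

Expected count for each of the 4 categories: 216/4 = 54.
pink: (41 − 54)²/54 = 169/54 = 3.1296
white: (64 − 54)²/54 = 100/54 = 1.8519
black: (63 − 54)²/54 = 81/54 = 1.5000
green: (48 − 54)²/54 = 36/54 = 0.6667
Sum = 7.148

7.148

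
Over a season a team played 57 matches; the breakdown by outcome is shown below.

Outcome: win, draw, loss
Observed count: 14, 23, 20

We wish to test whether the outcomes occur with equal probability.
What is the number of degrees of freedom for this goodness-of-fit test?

There are k = 3 categories and no parameters were estimated from the data, so df = 3 − 1 = 2.

2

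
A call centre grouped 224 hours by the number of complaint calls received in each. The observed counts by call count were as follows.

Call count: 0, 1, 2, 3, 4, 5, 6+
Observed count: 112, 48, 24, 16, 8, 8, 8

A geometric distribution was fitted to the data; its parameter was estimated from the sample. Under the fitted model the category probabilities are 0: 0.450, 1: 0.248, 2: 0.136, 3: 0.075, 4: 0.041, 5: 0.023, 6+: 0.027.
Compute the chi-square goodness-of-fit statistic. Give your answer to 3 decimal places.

Expected counts E_i = n·p_i: 224×0.450 = 100.8, 224×0.248 = 55.552, 224×0.136 = 30.464, 224×0.075 = 16.8, 224×0.041 = 9.184, 224×0.023 = 5.152, 224×0.027 = 6.048.
χ² = (112−100.8)²/100.8 + (48−55.552)²/55.552 + (24−30.464)²/30.464 + (16−16.8)²/16.8 + (8−9.184)²/9.184 + (8−5.152)²/5.152 + (8−6.048)²/6.048
   = 1.2444 + 1.0267 + 1.3716 + 0.0381 + 0.1526 + 1.5744 + 0.6300
Sum = 6.038

6.038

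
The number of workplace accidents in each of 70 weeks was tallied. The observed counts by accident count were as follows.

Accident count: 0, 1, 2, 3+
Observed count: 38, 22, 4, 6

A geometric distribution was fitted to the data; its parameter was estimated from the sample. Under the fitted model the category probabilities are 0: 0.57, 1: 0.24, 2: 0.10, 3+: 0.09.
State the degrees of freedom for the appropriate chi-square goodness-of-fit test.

2

There are k = 4 categories and 1 parameter estimated from the data, so df = 4 − 1 − 1 = 2.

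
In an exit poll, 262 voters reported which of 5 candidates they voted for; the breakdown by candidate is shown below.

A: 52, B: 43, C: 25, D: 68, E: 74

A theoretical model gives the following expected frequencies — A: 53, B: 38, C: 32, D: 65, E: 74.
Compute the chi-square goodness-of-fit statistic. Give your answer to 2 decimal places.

cat         O        E   (O−E)²/E
A          52       53      0.019
B          43       38      0.658
C          25       32      1.531
D          68       65      0.138
E          74       74      0.000
Sum = 2.35

2.35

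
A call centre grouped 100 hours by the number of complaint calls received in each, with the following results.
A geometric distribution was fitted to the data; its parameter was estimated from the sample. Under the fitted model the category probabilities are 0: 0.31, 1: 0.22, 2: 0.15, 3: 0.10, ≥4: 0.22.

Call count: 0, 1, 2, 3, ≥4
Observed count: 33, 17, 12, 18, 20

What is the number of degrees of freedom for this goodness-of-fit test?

There are k = 5 categories and 1 parameter estimated from the data, so df = 5 − 1 − 1 = 3.

3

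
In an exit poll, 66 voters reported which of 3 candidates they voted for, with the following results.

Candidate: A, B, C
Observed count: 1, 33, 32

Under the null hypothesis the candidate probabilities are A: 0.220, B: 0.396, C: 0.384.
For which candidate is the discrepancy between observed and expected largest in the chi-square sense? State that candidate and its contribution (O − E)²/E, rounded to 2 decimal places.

Expected counts E_i = n·p_i: 66×0.220 = 14.52, 66×0.396 = 26.136, 66×0.384 = 25.344.
χ² = (1−14.52)²/14.52 + (33−26.136)²/26.136 + (32−25.344)²/25.344
   = 12.589 + 1.803 + 1.748
The largest term is for A: 12.59.

A, 12.59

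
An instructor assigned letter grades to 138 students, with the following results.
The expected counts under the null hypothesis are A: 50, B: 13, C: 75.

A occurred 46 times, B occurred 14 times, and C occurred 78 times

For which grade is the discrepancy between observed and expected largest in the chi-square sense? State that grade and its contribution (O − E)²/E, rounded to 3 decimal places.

A: (46 − 50)²/50 = 16/50 = 0.3200
B: (14 − 13)²/13 = 1/13 = 0.0769
C: (78 − 75)²/75 = 9/75 = 0.1200
The largest term is for A: 0.320.

A, 0.320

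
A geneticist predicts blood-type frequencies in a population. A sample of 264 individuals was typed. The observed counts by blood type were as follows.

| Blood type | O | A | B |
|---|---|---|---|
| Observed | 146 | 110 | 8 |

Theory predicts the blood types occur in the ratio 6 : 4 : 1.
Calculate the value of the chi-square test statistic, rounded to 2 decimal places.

Ratio total = 11. Expected counts: 264×6/11 = 144, 264×4/11 = 96, 264×1/11 = 24.
O: (146 − 144)²/144 = 4/144 = 0.028
A: (110 − 96)²/96 = 196/96 = 2.042
B: (8 − 24)²/24 = 256/24 = 10.667
Sum = 12.74

12.74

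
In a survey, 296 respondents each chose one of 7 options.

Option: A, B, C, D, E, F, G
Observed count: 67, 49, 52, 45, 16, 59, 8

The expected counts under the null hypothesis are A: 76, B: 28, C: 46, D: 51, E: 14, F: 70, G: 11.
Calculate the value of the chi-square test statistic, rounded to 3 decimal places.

21.137

A: (67 − 76)²/76 = 81/76 = 1.0658
B: (49 − 28)²/28 = 441/28 = 15.7500
C: (52 − 46)²/46 = 36/46 = 0.7826
D: (45 − 51)²/51 = 36/51 = 0.7059
E: (16 − 14)²/14 = 4/14 = 0.2857
F: (59 − 70)²/70 = 121/70 = 1.7286
G: (8 − 11)²/11 = 9/11 = 0.8182
Sum = 21.137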